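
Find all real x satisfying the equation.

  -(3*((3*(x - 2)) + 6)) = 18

Step 1. [-(3*((3*(x - 2)) + 6)) = 18] LHS negated; negate both sides ⇒ neg: 3*((3*(x - 2)) + 6) = -18.
Step 2. [3*((3*(x - 2)) + 6) = -18] LHS = 3·(…); ÷3 both sides, so div: (3*(x - 2)) + 6 = -6.
Step 3. [(3*(x - 2)) + 6 = -6] the outer +6 inverts by subtracting 6 ⇒ sub: 3*(x - 2) = -12.
Step 4. [3*(x - 2) = -12] 3 out front; divide by 3. So div: x - 2 = -4.
Step 5. [x - 2 = -4] -2 is outermost — add 2 both sides, so sub: x = -2.

Answer: x ∈ {-2}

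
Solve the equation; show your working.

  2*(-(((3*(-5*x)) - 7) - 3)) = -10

Step 1. [2*(-(((3*(-5*x)) - 7) - 3)) = -10] leading coefficient 2: divide by 2, so div: -(((3*(-5*x)) - 7) - 3) = -5.
Step 2. [-(((3*(-5*x)) - 7) - 3) = -5] leading − — multiply by −1. So neg: ((3*(-5*x)) - 7) - 3 = 5.
Step 3. [((3*(-5*x)) - 7) - 3 = 5] peel the -3: add 3 from each side. So sub: (3*(-5*x)) - 7 = 8.
Step 4. [(3*(-5*x)) - 7 = 8] the outer -7 inverts by adding 7, so sub: 3*(-5*x) = 15.
Step 5. [3*(-5*x) = 15] LHS = 3·(…); ÷3 both sides ⇒ div: -5*x = 5.
Step 6. [-5*x = 5] -5·(inner) — divide through by -5. So div: x = -1.

Answer: x ∈ {-1}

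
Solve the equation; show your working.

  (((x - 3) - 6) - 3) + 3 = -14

Step 1. [(((x - 3) - 6) - 3) + 3 = -14] +3 is outermost — subtract 3 both sides ⇒ sub: ((x - 3) - 6) - 3 = -17.
Step 2. [((x - 3) - 6) - 3 = -17] peel the -3: add 3 from each side, so sub: (x - 3) - 6 = -14.
Step 3. [(x - 3) - 6 = -14] the outer -6 inverts by adding 6 ⇒ sub: x - 3 = -8.
Step 4. [x - 3 = -8] -3 is outermost — add 3 both sides, so sub: x = -5.

Answer: x ∈ {-5}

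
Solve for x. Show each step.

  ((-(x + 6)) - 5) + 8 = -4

Step 1. [((-(x + 6)) - 5) + 8 = -4] +8 is outermost — subtract 8 both sides, so sub: (-(x + 6)) - 5 = -12.
Step 2. [(-(x + 6)) - 5 = -12] the outer -5 inverts by adding 5 ⇒ sub: -(x + 6) = -7.
Step 3. [-(x + 6) = -7] LHS negated; negate both sides, so neg: x + 6 = 7.
Step 4. [x + 6 = 7] peel the +6: subtract 6 from each side ⇒ sub: x = 1.

Answer: x ∈ {1}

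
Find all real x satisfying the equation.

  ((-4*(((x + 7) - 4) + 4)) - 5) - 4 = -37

Step 1. [((-4*(((x + 7) - 4) + 4)) - 5) - 4 = -37] the outer -4 inverts by adding 4 ⇒ sub: (-4*(((x + 7) - 4) + 4)) - 5 = -33.
Step 2. [(-4*(((x + 7) - 4) + 4)) - 5 = -33] add 5: x sits inside (… - 5) ⇒ sub: -4*(((x + 7) - 4) + 4) = -28.
Step 3. [-4*(((x + 7) - 4) + 4) = -28] divide by the outer -4 ⇒ div: ((x + 7) - 4) + 4 = 7.
Step 4. [((x + 7) - 4) + 4 = 7] peel the +4: subtract 4 from each side. So sub: (x + 7) - 4 = 3.
Step 5. [(x + 7) - 4 = 3] the outer -4 inverts by adding 4, so sub: x + 7 = 7.
Step 6. [x + 7 = 7] the outer +7 inverts by subtracting 7 ⇒ sub: x = 0.

Answer: x ∈ {0}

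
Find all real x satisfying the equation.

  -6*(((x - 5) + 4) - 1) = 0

Step 1. [-6*(((x - 5) + 4) - 1) = 0] -6·(inner) — divide through by -6 ⇒ div: ((x - 5) + 4) - 1 = 0.
Step 2. [((x - 5) + 4) - 1 = 0] 1 comes off first (add 1) ⇒ sub: (x - 5) + 4 = 1.
Step 3. [(x - 5) + 4 = 1] subtract 4: x sits inside (… + 4), so sub: x - 5 = -3.
Step 4. [x - 5 = -3] 5 comes off first (add 5). So sub: x = 2.

Answer: x ∈ {2}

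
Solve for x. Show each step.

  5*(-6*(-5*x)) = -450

Step 1. [5*(-6*(-5*x)) = -450] LHS = 5·(…); ÷5 both sides ⇒ div: -6*(-5*x) = -90.
Step 2. [-6*(-5*x) = -90] divide by the outer -6. So div: -5*x = 15.
Step 3. [-5*x = 15] leading coefficient -5: divide by -5 ⇒ div: x = -3.

Answer: x ∈ {-3}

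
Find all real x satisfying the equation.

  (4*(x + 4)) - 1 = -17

Step 1. [(4*(x + 4)) - 1 = -17] the outer -1 inverts by adding 1. So sub: 4*(x + 4) = -16.
Step 2. [4*(x + 4) = -16] 4·(inner) — divide through by 4 ⇒ div: x + 4 = -4.
Step 3. [x + 4 = -4] 4 comes off first (subtract 4), so sub: x = -8.

Answer: x ∈ {-8}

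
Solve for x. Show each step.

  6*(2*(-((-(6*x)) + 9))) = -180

Step 1. [6*(2*(-((-(6*x)) + 9))) = -180] 6·(inner) — divide through by 6 ⇒ div: 2*(-((-(6*x)) + 9)) = -30.
Step 2. [2*(-((-(6*x)) + 9)) = -30] divide by the outer 2, so div: -((-(6*x)) + 9) = -15.
Step 3. [-((-(6*x)) + 9) = -15] LHS negated; negate both sides. So neg: (-(6*x)) + 9 = 15.
Step 4. [(-(6*x)) + 9 = 15] peel the +9: subtract 9 from each side. So sub: -(6*x) = 6.
Step 5. [-(6*x) = 6] leading − — multiply by −1, so neg: 6*x = -6.
Step 6. [6*x = -6] 6 out front; divide by 6, so div: x = -1.

Answer: x ∈ {-1}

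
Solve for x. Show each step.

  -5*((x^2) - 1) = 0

Step 1. [-5*((x^2) - 1) = 0] divide by the outer -5, so div: (x^2) - 1 = 0.
Step 2. [(x^2) - 1 = 0] 1 comes off first (add 1) ⇒ sub: x^2 = 1.
Step 3. [x^2 = 1] √ both sides: 1 ≥ 0 gives two branches. So sqrt: x = 1 or -1.

Answer: x ∈ {-1, 1}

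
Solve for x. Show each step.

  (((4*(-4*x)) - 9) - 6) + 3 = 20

Step 1. [(((4*(-4*x)) - 9) - 6) + 3 = 20] +3 is outermost — subtract 3 both sides ⇒ sub: ((4*(-4*x)) - 9) - 6 = 17.
Step 2. [((4*(-4*x)) - 9) - 6 = 17] -6 is outermost — add 6 both sides. So sub: (4*(-4*x)) - 9 = 23.
Step 3. [(4*(-4*x)) - 9 = 23] add 9: x sits inside (… - 9). So sub: 4*(-4*x) = 32.
Step 4. [4*(-4*x) = 32] 4·(inner) — divide through by 4. So div: -4*x = 8.
Step 5. [-4*x = 8] -4 out front; divide by -4 ⇒ div: x = -2.

Answer: x ∈ {-2}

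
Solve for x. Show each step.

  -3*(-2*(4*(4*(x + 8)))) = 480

Step 1. [-3*(-2*(4*(4*(x + 8)))) = 480] divide by the outer -3. So div: -2*(4*(4*(x + 8))) = -160.
Step 2. [-2*(4*(4*(x + 8))) = -160] -2·(inner) — divide through by -2, so div: 4*(4*(x + 8)) = 80.
Step 3. [4*(4*(x + 8)) = 80] leading coefficient 4: divide by 4. So div: 4*(x + 8) = 20.
Step 4. [4*(x + 8) = 20] divide by the outer 4, so div: x + 8 = 5.
Step 5. [x + 8 = 5] 8 comes off first (subtract 8) ⇒ sub: x = -3.

Answer: x ∈ {-3}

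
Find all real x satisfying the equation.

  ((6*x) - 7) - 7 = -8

Step 1. [((6*x) - 7) - 7 = -8] peel the -7: add 7 from each side ⇒ sub: (6*x) - 7 = -1.
Step 2. [(6*x) - 7 = -1] -7 is outermost — add 7 both sides. So sub: 6*x = 6.
Step 3. [6*x = 6] leading coefficient 6: divide by 6. So div: x = 1.

Answer: x ∈ {1}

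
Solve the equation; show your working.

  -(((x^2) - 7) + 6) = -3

Step 1. [-(((x^2) - 7) + 6) = -3] LHS negated; negate both sides. So neg: ((x^2) - 7) + 6 = 3.
Step 2. [((x^2) - 7) + 6 = 3] the outer +6 inverts by subtracting 6, so sub: (x^2) - 7 = -3.
Step 3. [(x^2) - 7 = -3] add 7: x sits inside (… - 7) ⇒ sub: x^2 = 4.
Step 4. [x^2 = 4] √ both sides: 4 ≥ 0 gives two branches. So sqrt: x = 2 or -2.

Answer: x ∈ {-2, 2}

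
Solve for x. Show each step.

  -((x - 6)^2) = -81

Step 1. [-((x - 6)^2) = -81] flip signs both sides ⇒ neg: (x - 6)^2 = 81.
Step 2. [(x - 6)^2 = 81] 81 ≥ 0, LHS is (·)² — take ±√ ⇒ sqrt: x - 6 = 9 or -9.
Step 3. [x - 6 = 9 or -9] peel the -6: add 6 from each side. So sub: x = 15 or -3.

Answer: x ∈ {-3, 15}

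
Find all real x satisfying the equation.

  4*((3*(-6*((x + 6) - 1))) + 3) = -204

Step 1. [4*((3*(-6*((x + 6) - 1))) + 3) = -204] LHS = 4·(…); ÷4 both sides. So div: (3*(-6*((x + 6) - 1))) + 3 = -51.
Step 2. [(3*(-6*((x + 6) - 1))) + 3 = -51] common factor 3 (LHS and -51) — divide through, so factor: (-6*((x + 6) - 1)) + 1 = -17.
Step 3. [(-6*((x + 6) - 1)) + 1 = -17] peel the +1: subtract 1 from each side. So sub: -6*((x + 6) - 1) = -18.
Step 4. [-6*((x + 6) - 1) = -18] leading coefficient -6: divide by -6 ⇒ div: (x + 6) - 1 = 3.
Step 5. [(x + 6) - 1 = 3] the outer -1 inverts by adding 1. So sub: x + 6 = 4.
Step 6. [x + 6 = 4] subtract 6: x sits inside (… + 6), so sub: x = -2.

Answer: x ∈ {-2}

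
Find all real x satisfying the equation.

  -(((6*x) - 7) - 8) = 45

Step 1. [-(((6*x) - 7) - 8) = 45] LHS negated; negate both sides, so neg: ((6*x) - 7) - 8 = -45.
Step 2. [((6*x) - 7) - 8 = -45] peel the -8: add 8 from each side ⇒ sub: (6*x) - 7 = -37.
Step 3. [(6*x) - 7 = -37] the outer -7 inverts by adding 7. So sub: 6*x = -30.
Step 4. [6*x = -30] 6·(inner) — divide through by 6. So div: x = -5.

Answer: x ∈ {-5}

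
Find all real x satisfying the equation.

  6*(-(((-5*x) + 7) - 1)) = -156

Step 1. [6*(-(((-5*x) + 7) - 1)) = -156] LHS = 6·(…); ÷6 both sides ⇒ div: -(((-5*x) + 7) - 1) = -26.
Step 2. [-(((-5*x) + 7) - 1) = -26] leading − — multiply by −1 ⇒ neg: ((-5*x) + 7) - 1 = 26.
Step 3. [((-5*x) + 7) - 1 = 26] -1 is outermost — add 1 both sides. So sub: (-5*x) + 7 = 27.
Step 4. [(-5*x) + 7 = 27] +7 is outermost — subtract 7 both sides ⇒ sub: -5*x = 20.
Step 5. [-5*x = 20] divide by the outer -5 ⇒ div: x = -4.

Answer: x ∈ {-4}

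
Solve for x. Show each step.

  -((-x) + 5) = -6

Step 1. [-((-x) + 5) = -6] leading − — multiply by −1. So neg: (-x) + 5 = 6.
Step 2. [(-x) + 5 = 6] +5 is outermost — subtract 5 both sides ⇒ sub: -x = 1.
Step 3. [-x = 1] flip signs both sides, so neg: x = -1.

Answer: x ∈ {-1}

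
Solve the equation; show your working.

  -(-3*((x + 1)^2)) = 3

Step 1. [-(-3*((x + 1)^2)) = 3] LHS negated; negate both sides. So neg: -3*((x + 1)^2) = -3.
Step 2. [-3*((x + 1)^2) = -3] -3·(inner) — divide through by -3. So div: (x + 1)^2 = 1.
Step 3. [(x + 1)^2 = 1] 1 ≥ 0, LHS is (·)² — take ±√, so sqrt: x + 1 = 1 or -1.
Step 4. [x + 1 = 1 or -1] subtract 1: x sits inside (… + 1) ⇒ sub: x = 0 or -2.

Answer: x ∈ {-2, 0}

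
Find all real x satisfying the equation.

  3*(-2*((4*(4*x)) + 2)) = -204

Step 1. [3*(-2*((4*(4*x)) + 2)) = -204] 3·(inner) — divide through by 3. So div: -2*((4*(4*x)) + 2) = -68.
Step 2. [-2*((4*(4*x)) + 2) = -68] -2 out front; divide by -2. So div: (4*(4*x)) + 2 = 34.
Step 3. [(4*(4*x)) + 2 = 34] the outer +2 inverts by subtracting 2 ⇒ sub: 4*(4*x) = 32.
Step 4. [4*(4*x) = 32] divide by the outer 4 ⇒ div: 4*x = 8.
Step 5. [4*x = 8] leading coefficient 4: divide by 4 ⇒ div: x = 2.

Answer: x ∈ {2}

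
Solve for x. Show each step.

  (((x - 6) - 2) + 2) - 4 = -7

Step 1. [(((x - 6) - 2) + 2) - 4 = -7] 4 comes off first (add 4) ⇒ sub: ((x - 6) - 2) + 2 = -3.
Step 2. [((x - 6) - 2) + 2 = -3] 2 comes off first (subtract 2) ⇒ sub: (x - 6) - 2 = -5.
Step 3. [(x - 6) - 2 = -5] -2 is outermost — add 2 both sides ⇒ sub: x - 6 = -3.
Step 4. [x - 6 = -3] peel the -6: add 6 from each side ⇒ sub: x = 3.

Answer: x ∈ {3}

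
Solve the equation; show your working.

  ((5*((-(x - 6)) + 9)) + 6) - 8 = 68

Step 1. [((5*((-(x - 6)) + 9)) + 6) - 8 = 68] add 8: x sits inside (… - 8), so sub: (5*((-(x - 6)) + 9)) + 6 = 76.
Step 2. [(5*((-(x - 6)) + 9)) + 6 = 76] peel the +6: subtract 6 from each side. So sub: 5*((-(x - 6)) + 9) = 70.
Step 3. [5*((-(x - 6)) + 9) = 70] LHS = 5·(…); ÷5 both sides. So div: (-(x - 6)) + 9 = 14.
Step 4. [(-(x - 6)) + 9 = 14] subtract 9: x sits inside (… + 9), so sub: -(x - 6) = 5.
Step 5. [-(x - 6) = 5] LHS negated; negate both sides. So neg: x - 6 = -5.
Step 6. [x - 6 = -5] peel the -6: add 6 from each side ⇒ sub: x = 1.

Answer: x ∈ {1}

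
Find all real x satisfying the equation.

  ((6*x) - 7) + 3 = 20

Step 1. [((6*x) - 7) + 3 = 20] peel the +3: subtract 3 from each side. So sub: (6*x) - 7 = 17.
Step 2. [(6*x) - 7 = 17] add 7: x sits inside (… - 7), so sub: 6*x = 24.
Step 3. [6*x = 24] 6 out front; divide by 6 ⇒ div: x = 4.

Answer: x ∈ {4}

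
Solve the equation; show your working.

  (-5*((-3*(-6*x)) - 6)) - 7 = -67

Step 1. [(-5*((-3*(-6*x)) - 6)) - 7 = -67] peel the -7: add 7 from each side, so sub: -5*((-3*(-6*x)) - 6) = -60.
Step 2. [-5*((-3*(-6*x)) - 6) = -60] LHS = -5·(…); ÷-5 both sides. So div: (-3*(-6*x)) - 6 = 12.
Step 3. [(-3*(-6*x)) - 6 = 12] common factor -3 (LHS and 12) — divide through, so factor: (-6*x) + 2 = -4.
Step 4. [(-6*x) + 2 = -4] peel the +2: subtract 2 from each side ⇒ sub: -6*x = -6.
Step 5. [-6*x = -6] leading coefficient -6: divide by -6 ⇒ div: x = 1.

Answer: x ∈ {1}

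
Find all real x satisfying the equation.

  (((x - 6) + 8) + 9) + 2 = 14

Step 1. [(((x - 6) + 8) + 9) + 2 = 14] the outer +2 inverts by subtracting 2. So sub: ((x - 6) + 8) + 9 = 12.
Step 2. [((x - 6) + 8) + 9 = 12] the outer +9 inverts by subtracting 9, so sub: (x - 6) + 8 = 3.
Step 3. [(x - 6) + 8 = 3] 8 comes off first (subtract 8) ⇒ sub: x - 6 = -5.
Step 4. [x - 6 = -5] peel the -6: add 6 from each side. So sub: x = 1.

Answer: x ∈ {1}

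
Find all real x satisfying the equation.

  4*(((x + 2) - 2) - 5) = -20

Step 1. [4*(((x + 2) - 2) - 5) = -20] 4 out front; divide by 4, so div: ((x + 2) - 2) - 5 = -5.
Step 2. [((x + 2) - 2) - 5 = -5] 5 comes off first (add 5) ⇒ sub: (x + 2) - 2 = 0.
Step 3. [(x + 2) - 2 = 0] 2 comes off first (add 2), so sub: x + 2 = 2.
Step 4. [x + 2 = 2] +2 is outermost — subtract 2 both sides, so sub: x = 0.

Answer: x ∈ {0}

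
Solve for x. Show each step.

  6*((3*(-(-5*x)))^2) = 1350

Step 1. [6*((3*(-(-5*x)))^2) = 1350] divide by the outer 6, so div: (3*(-(-5*x)))^2 = 225.
Step 2. [(3*(-(-5*x)))^2 = 225] 225 ≥ 0, LHS is (·)² — take ±√. So sqrt: 3*(-(-5*x)) = 15 or -15.
Step 3. [3*(-(-5*x)) = 15 or -15] divide by the outer 3 ⇒ div: -(-5*x) = 5 or -5.
Step 4. [-(-5*x) = 5 or -5] LHS negated; negate both sides. So neg: -5*x = -5 or 5.
Step 5. [-5*x = -5 or 5] LHS = -5·(…); ÷-5 both sides ⇒ div: x = 1 or -1.

Answer: x ∈ {-1, 1}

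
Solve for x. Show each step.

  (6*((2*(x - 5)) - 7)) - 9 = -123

Step 1. [(6*((2*(x - 5)) - 7)) - 9 = -123] the outer -9 inverts by adding 9. So sub: 6*((2*(x - 5)) - 7) = -114.
Step 2. [6*((2*(x - 5)) - 7) = -114] 6·(inner) — divide through by 6, so div: (2*(x - 5)) - 7 = -19.
Step 3. [(2*(x - 5)) - 7 = -19] -7 is outermost — add 7 both sides, so sub: 2*(x - 5) = -12.
Step 4. [2*(x - 5) = -12] LHS = 2·(…); ÷2 both sides. So div: x - 5 = -6.
Step 5. [x - 5 = -6] the outer -5 inverts by adding 5. So sub: x = -1.

Answer: x ∈ {-1}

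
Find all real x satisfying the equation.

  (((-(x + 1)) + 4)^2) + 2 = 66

Step 1. [(((-(x + 1)) + 4)^2) + 2 = 66] subtract 2: x sits inside (… + 2). So sub: ((-(x + 1)) + 4)^2 = 64.
Step 2. [((-(x + 1)) + 4)^2 = 64] LHS squared, RHS 64 ≥ 0: apply √ (±), so sqrt: (-(x + 1)) + 4 = 8 or -8.
Step 3. [(-(x + 1)) + 4 = 8 or -8] peel the +4: subtract 4 from each side. So sub: -(x + 1) = 4 or -12.
Step 4. [-(x + 1) = 4 or -12] leading − — multiply by −1. So neg: x + 1 = -4 or 12.
Step 5. [x + 1 = -4 or 12] +1 is outermost — subtract 1 both sides. So sub: x = -5 or 11.

Answer: x ∈ {-5, 11}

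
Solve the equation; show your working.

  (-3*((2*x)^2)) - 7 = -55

Step 1. [(-3*((2*x)^2)) - 7 = -55] -7 is outermost — add 7 both sides ⇒ sub: -3*((2*x)^2) = -48.
Step 2. [-3*((2*x)^2) = -48] LHS = -3·(…); ÷-3 both sides, so div: (2*x)^2 = 16.
Step 3. [(2*x)^2 = 16] √ both sides: 16 ≥ 0 gives two branches ⇒ sqrt: 2*x = 4 or -4.
Step 4. [2*x = 4 or -4] 2 out front; divide by 2 ⇒ div: x = 2 or -2.

Answer: x ∈ {-2, 2}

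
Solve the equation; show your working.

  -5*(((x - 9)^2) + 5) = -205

Step 1. [-5*(((x - 9)^2) + 5) = -205] -5·(inner) — divide through by -5. So div: ((x - 9)^2) + 5 = 41.
Step 2. [((x - 9)^2) + 5 = 41] the outer +5 inverts by subtracting 5 ⇒ sub: (x - 9)^2 = 36.
Step 3. [(x - 9)^2 = 36] 36 ≥ 0, LHS is (·)² — take ±√, so sqrt: x - 9 = 6 or -6.
Step 4. [x - 9 = 6 or -6] -9 is outermost — add 9 both sides ⇒ sub: x = 15 or 3.

Answer: x ∈ {3, 15}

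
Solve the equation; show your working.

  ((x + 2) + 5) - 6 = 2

Step 1. [((x + 2) + 5) - 6 = 2] add 6: x sits inside (… - 6) ⇒ sub: (x + 2) + 5 = 8.
Step 2. [(x + 2) + 5 = 8] subtract 5: x sits inside (… + 5). So sub: x + 2 = 3.
Step 3. [x + 2 = 3] the outer +2 inverts by subtracting 2, so sub: x = 1.

Answer: x ∈ {1}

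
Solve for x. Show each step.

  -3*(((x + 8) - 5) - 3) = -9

Step 1. [-3*(((x + 8) - 5) - 3) = -9] divide by the outer -3. So div: ((x + 8) - 5) - 3 = 3.
Step 2. [((x + 8) - 5) - 3 = 3] -3 is outermost — add 3 both sides, so sub: (x + 8) - 5 = 6.
Step 3. [(x + 8) - 5 = 6] peel the -5: add 5 from each side, so sub: x + 8 = 11.
Step 4. [x + 8 = 11] the outer +8 inverts by subtracting 8. So sub: x = 3.

Answer: x ∈ {3}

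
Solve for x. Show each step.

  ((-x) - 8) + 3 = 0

Step 1. [((-x) - 8) + 3 = 0] 3 comes off first (subtract 3), so sub: (-x) - 8 = -3.
Step 2. [(-x) - 8 = -3] the outer -8 inverts by adding 8, so sub: -x = 5.
Step 3. [-x = 5] LHS negated; negate both sides, so neg: x = -5.

Answer: x ∈ {-5}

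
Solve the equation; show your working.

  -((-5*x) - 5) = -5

Step 1. [-((-5*x) - 5) = -5] flip signs both sides, so neg: (-5*x) - 5 = 5.
Step 2. [(-5*x) - 5 = 5] -5 is outermost — add 5 both sides. So sub: -5*x = 10.
Step 3. [-5*x = 10] -5 out front; divide by -5. So div: x = -2.

Answer: x ∈ {-2}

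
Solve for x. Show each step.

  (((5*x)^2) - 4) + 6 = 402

Step 1. [(((5*x)^2) - 4) + 6 = 402] +6 is outermost — subtract 6 both sides. So sub: ((5*x)^2) - 4 = 396.
Step 2. [((5*x)^2) - 4 = 396] -4 is outermost — add 4 both sides. So sub: (5*x)^2 = 400.
Step 3. [(5*x)^2 = 400] √ both sides: 400 ≥ 0 gives two branches, so sqrt: 5*x = 20 or -20.
Step 4. [5*x = 20 or -20] 5 out front; divide by 5 ⇒ div: x = 4 or -4.

Answer: x ∈ {-4, 4}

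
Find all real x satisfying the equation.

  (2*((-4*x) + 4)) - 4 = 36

Step 1. [(2*((-4*x) + 4)) - 4 = 36] 2 | LHS and 2 | 36: pull 2 out. So factor: ((-4*x) + 4) - 2 = 18.
Step 2. [((-4*x) + 4) - 2 = 18] -2 is outermost — add 2 both sides, so sub: (-4*x) + 4 = 20.
Step 3. [(-4*x) + 4 = 20] common factor -4 (LHS and 20) — divide through, so factor: x - 1 = -5.
Step 4. [x - 1 = -5] 1 comes off first (add 1), so sub: x = -4.

Answer: x ∈ {-4}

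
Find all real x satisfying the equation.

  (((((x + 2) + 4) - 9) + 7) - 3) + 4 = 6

Step 1. [(((((x + 2) + 4) - 9) + 7) - 3) + 4 = 6] the outer +4 inverts by subtracting 4, so sub: ((((x + 2) + 4) - 9) + 7) - 3 = 2.
Step 2. [((((x + 2) + 4) - 9) + 7) - 3 = 2] -3 is outermost — add 3 both sides, so sub: (((x + 2) + 4) - 9) + 7 = 5.
Step 3. [(((x + 2) + 4) - 9) + 7 = 5] the outer +7 inverts by subtracting 7 ⇒ sub: ((x + 2) + 4) - 9 = -2.
Step 4. [((x + 2) + 4) - 9 = -2] the outer -9 inverts by adding 9 ⇒ sub: (x + 2) + 4 = 7.
Step 5. [(x + 2) + 4 = 7] +4 is outermost — subtract 4 both sides, so sub: x + 2 = 3.
Step 6. [x + 2 = 3] the outer +2 inverts by subtracting 2 ⇒ sub: x = 1.

Answer: x ∈ {1}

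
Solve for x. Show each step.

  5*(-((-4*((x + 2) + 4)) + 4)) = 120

Step 1. [5*(-((-4*((x + 2) + 4)) + 4)) = 120] leading coefficient 5: divide by 5. So div: -((-4*((x + 2) + 4)) + 4) = 24.
Step 2. [-((-4*((x + 2) + 4)) + 4) = 24] flip signs both sides. So neg: (-4*((x + 2) + 4)) + 4 = -24.
Step 3. [(-4*((x + 2) + 4)) + 4 = -24] common factor -4 (LHS and -24) — divide through, so factor: ((x + 2) + 4) - 1 = 6.
Step 4. [((x + 2) + 4) - 1 = 6] -1 is outermost — add 1 both sides. So sub: (x + 2) + 4 = 7.
Step 5. [(x + 2) + 4 = 7] +4 is outermost — subtract 4 both sides, so sub: x + 2 = 3.
Step 6. [x + 2 = 3] the outer +2 inverts by subtracting 2 ⇒ sub: x = 1.

Answer: x ∈ {1}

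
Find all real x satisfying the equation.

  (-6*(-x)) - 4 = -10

Step 1. [(-6*(-x)) - 4 = -10] add 4: x sits inside (… - 4), so sub: -6*(-x) = -6.
Step 2. [-6*(-x) = -6] LHS = -6·(…); ÷-6 both sides. So div: -x = 1.
Step 3. [-x = 1] flip signs both sides ⇒ neg: x = -1.

Answer: x ∈ {-1}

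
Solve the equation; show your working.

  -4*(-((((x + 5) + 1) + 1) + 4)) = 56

Step 1. [-4*(-((((x + 5) + 1) + 1) + 4)) = 56] divide by the outer -4, so div: -((((x + 5) + 1) + 1) + 4) = -14.
Step 2. [-((((x + 5) + 1) + 1) + 4) = -14] flip signs both sides, so neg: (((x + 5) + 1) + 1) + 4 = 14.
Step 3. [(((x + 5) + 1) + 1) + 4 = 14] peel the +4: subtract 4 from each side ⇒ sub: ((x + 5) + 1) + 1 = 10.
Step 4. [((x + 5) + 1) + 1 = 10] the outer +1 inverts by subtracting 1, so sub: (x + 5) + 1 = 9.
Step 5. [(x + 5) + 1 = 9] +1 is outermost — subtract 1 both sides. So sub: x + 5 = 8.
Step 6. [x + 5 = 8] 5 comes off first (subtract 5), so sub: x = 3.

Answer: x ∈ {3}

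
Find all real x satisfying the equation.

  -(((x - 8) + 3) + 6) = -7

Step 1. [-(((x - 8) + 3) + 6) = -7] LHS negated; negate both sides, so neg: ((x - 8) + 3) + 6 = 7.
Step 2. [((x - 8) + 3) + 6 = 7] the outer +6 inverts by subtracting 6, so sub: (x - 8) + 3 = 1.
Step 3. [(x - 8) + 3 = 1] 3 comes off first (subtract 3). So sub: x - 8 = -2.
Step 4. [x - 8 = -2] -8 is outermost — add 8 both sides, so sub: x = 6.

Answer: x ∈ {6}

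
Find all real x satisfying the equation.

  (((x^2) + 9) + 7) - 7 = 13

Step 1. [(((x^2) + 9) + 7) - 7 = 13] add 7: x sits inside (… - 7) ⇒ sub: ((x^2) + 9) + 7 = 20.
Step 2. [((x^2) + 9) + 7 = 20] peel the +7: subtract 7 from each side, so sub: (x^2) + 9 = 13.
Step 3. [(x^2) + 9 = 13] peel the +9: subtract 9 from each side. So sub: x^2 = 4.
Step 4. [x^2 = 4] √ both sides: 4 ≥ 0 gives two branches. So sqrt: x = 2 or -2.

Answer: x ∈ {-2, 2}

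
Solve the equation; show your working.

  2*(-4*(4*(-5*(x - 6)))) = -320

Step 1. [2*(-4*(4*(-5*(x - 6)))) = -320] 2·(inner) — divide through by 2. So div: -4*(4*(-5*(x - 6))) = -160.
Step 2. [-4*(4*(-5*(x - 6))) = -160] -4·(inner) — divide through by -4. So div: 4*(-5*(x - 6)) = 40.
Step 3. [4*(-5*(x - 6)) = 40] leading coefficient 4: divide by 4. So div: -5*(x - 6) = 10.
Step 4. [-5*(x - 6) = 10] -5·(inner) — divide through by -5, so div: x - 6 = -2.
Step 5. [x - 6 = -2] the outer -6 inverts by adding 6. So sub: x = 4.

Answer: x ∈ {4}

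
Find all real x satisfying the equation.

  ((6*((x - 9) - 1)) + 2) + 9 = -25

Step 1. [((6*((x - 9) - 1)) + 2) + 9 = -25] the outer +9 inverts by subtracting 9, so sub: (6*((x - 9) - 1)) + 2 = -34.
Step 2. [(6*((x - 9) - 1)) + 2 = -34] 2 comes off first (subtract 2). So sub: 6*((x - 9) - 1) = -36.
Step 3. [6*((x - 9) - 1) = -36] divide by the outer 6. So div: (x - 9) - 1 = -6.
Step 4. [(x - 9) - 1 = -6] 1 comes off first (add 1) ⇒ sub: x - 9 = -5.
Step 5. [x - 9 = -5] peel the -9: add 9 from each side. So sub: x = 4.

Answer: x ∈ {4}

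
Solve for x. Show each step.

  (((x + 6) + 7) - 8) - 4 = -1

Step 1. [(((x + 6) + 7) - 8) - 4 = -1] 4 comes off first (add 4) ⇒ sub: ((x + 6) + 7) - 8 = 3.
Step 2. [((x + 6) + 7) - 8 = 3] add 8: x sits inside (… - 8). So sub: (x + 6) + 7 = 11.
Step 3. [(x + 6) + 7 = 11] +7 is outermost — subtract 7 both sides ⇒ sub: x + 6 = 4.
Step 4. [x + 6 = 4] subtract 6: x sits inside (… + 6), so sub: x = -2.

Answer: x ∈ {-2}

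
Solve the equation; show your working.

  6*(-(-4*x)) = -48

Step 1. [6*(-(-4*x)) = -48] divide by the outer 6. So div: -(-4*x) = -8.
Step 2. [-(-4*x) = -8] leading − — multiply by −1. So neg: -4*x = 8.
Step 3. [-4*x = 8] -4 out front; divide by -4, so div: x = -2.

Answer: x ∈ {-2}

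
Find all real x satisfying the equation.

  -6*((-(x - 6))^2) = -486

Step 1. [-6*((-(x - 6))^2) = -486] -6 out front; divide by -6 ⇒ div: (-(x - 6))^2 = 81.
Step 2. [(-(x - 6))^2 = 81] √ both sides: 81 ≥ 0 gives two branches. So sqrt: -(x - 6) = 9 or -9.
Step 3. [-(x - 6) = 9 or -9] leading − — multiply by −1. So neg: x - 6 = -9 or 9.
Step 4. [x - 6 = -9 or 9] add 6: x sits inside (… - 6). So sub: x = -3 or 15.

Answer: x ∈ {-3, 15}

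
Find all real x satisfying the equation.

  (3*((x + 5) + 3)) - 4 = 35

Step 1. [(3*((x + 5) + 3)) - 4 = 35] -4 is outermost — add 4 both sides ⇒ sub: 3*((x + 5) + 3) = 39.
Step 2. [3*((x + 5) + 3) = 39] 3·(inner) — divide through by 3 ⇒ div: (x + 5) + 3 = 13.
Step 3. [(x + 5) + 3 = 13] 3 comes off first (subtract 3), so sub: x + 5 = 10.
Step 4. [x + 5 = 10] the outer +5 inverts by subtracting 5. So sub: x = 5.

Answer: x ∈ {5}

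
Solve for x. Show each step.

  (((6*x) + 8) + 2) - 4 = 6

Step 1. [(((6*x) + 8) + 2) - 4 = 6] add 4: x sits inside (… - 4). So sub: ((6*x) + 8) + 2 = 10.
Step 2. [((6*x) + 8) + 2 = 10] peel the +2: subtract 2 from each side. So sub: (6*x) + 8 = 8.
Step 3. [(6*x) + 8 = 8] peel the +8: subtract 8 from each side ⇒ sub: 6*x = 0.
Step 4. [6*x = 0] divide by the outer 6. So div: x = 0.

Answer: x ∈ {0}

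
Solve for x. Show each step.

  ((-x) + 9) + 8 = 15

Step 1. [((-x) + 9) + 8 = 15] +8 is outermost — subtract 8 both sides ⇒ sub: (-x) + 9 = 7.
Step 2. [(-x) + 9 = 7] 9 comes off first (subtract 9) ⇒ sub: -x = -2.
Step 3. [-x = -2] flip signs both sides. So neg: x = 2.

Answer: x ∈ {2}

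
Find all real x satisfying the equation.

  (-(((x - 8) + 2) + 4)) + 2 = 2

Step 1. [(-(((x - 8) + 2) + 4)) + 2 = 2] subtract 2: x sits inside (… + 2), so sub: -(((x - 8) + 2) + 4) = 0.
Step 2. [-(((x - 8) + 2) + 4) = 0] leading − — multiply by −1 ⇒ neg: ((x - 8) + 2) + 4 = 0.
Step 3. [((x - 8) + 2) + 4 = 0] +4 is outermost — subtract 4 both sides ⇒ sub: (x - 8) + 2 = -4.
Step 4. [(x - 8) + 2 = -4] peel the +2: subtract 2 from each side, so sub: x - 8 = -6.
Step 5. [x - 8 = -6] peel the -8: add 8 from each side. So sub: x = 2.

Answer: x ∈ {2}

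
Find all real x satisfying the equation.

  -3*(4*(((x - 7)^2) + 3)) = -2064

Step 1. [-3*(4*(((x - 7)^2) + 3)) = -2064] -3 out front; divide by -3. So div: 4*(((x - 7)^2) + 3) = 688.
Step 2. [4*(((x - 7)^2) + 3) = 688] leading coefficient 4: divide by 4. So div: ((x - 7)^2) + 3 = 172.
Step 3. [((x - 7)^2) + 3 = 172] the outer +3 inverts by subtracting 3. So sub: (x - 7)^2 = 169.
Step 4. [(x - 7)^2 = 169] LHS squared, RHS 169 ≥ 0: apply √ (±), so sqrt: x - 7 = 13 or -13.
Step 5. [x - 7 = 13 or -13] -7 is outermost — add 7 both sides ⇒ sub: x = 20 or -6.

Answer: x ∈ {-6, 20}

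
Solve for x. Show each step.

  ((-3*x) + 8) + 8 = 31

Step 1. [((-3*x) + 8) + 8 = 31] subtract 8: x sits inside (… + 8) ⇒ sub: (-3*x) + 8 = 23.
Step 2. [(-3*x) + 8 = 23] 8 comes off first (subtract 8), so sub: -3*x = 15.
Step 3. [-3*x = 15] divide by the outer -3 ⇒ div: x = -5.

Answer: x ∈ {-5}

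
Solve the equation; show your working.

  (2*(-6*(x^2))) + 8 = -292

Step 1. [(2*(-6*(x^2))) + 8 = -292] 8 comes off first (subtract 8). So sub: 2*(-6*(x^2)) = -300.
Step 2. [2*(-6*(x^2)) = -300] leading coefficient 2: divide by 2 ⇒ div: -6*(x^2) = -150.
Step 3. [-6*(x^2) = -150] divide by the outer -6, so div: x^2 = 25.
Step 4. [x^2 = 25] √ both sides: 25 ≥ 0 gives two branches, so sqrt: x = 5 or -5.

Answer: x ∈ {-5, 5}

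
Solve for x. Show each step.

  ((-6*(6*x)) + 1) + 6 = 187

Step 1. [((-6*(6*x)) + 1) + 6 = 187] 6 comes off first (subtract 6) ⇒ sub: (-6*(6*x)) + 1 = 181.
Step 2. [(-6*(6*x)) + 1 = 181] peel the +1: subtract 1 from each side. So sub: -6*(6*x) = 180.
Step 3. [-6*(6*x) = 180] leading coefficient -6: divide by -6, so div: 6*x = -30.
Step 4. [6*x = -30] 6·(inner) — divide through by 6 ⇒ div: x = -5.

Answer: x ∈ {-5}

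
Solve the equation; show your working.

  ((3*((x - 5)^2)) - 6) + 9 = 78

Step 1. [((3*((x - 5)^2)) - 6) + 9 = 78] 9 comes off first (subtract 9) ⇒ sub: (3*((x - 5)^2)) - 6 = 69.
Step 2. [(3*((x - 5)^2)) - 6 = 69] common factor 3 (LHS and 69) — divide through. So factor: ((x - 5)^2) - 2 = 23.
Step 3. [((x - 5)^2) - 2 = 23] -2 is outermost — add 2 both sides. So sub: (x - 5)^2 = 25.
Step 4. [(x - 5)^2 = 25] 25 ≥ 0, LHS is (·)² — take ±√, so sqrt: x - 5 = 5 or -5.
Step 5. [x - 5 = 5 or -5] the outer -5 inverts by adding 5, so sub: x = 10 or 0.

Answer: x ∈ {0, 10}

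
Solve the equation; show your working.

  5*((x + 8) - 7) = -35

Step 1. [5*((x + 8) - 7) = -35] leading coefficient 5: divide by 5 ⇒ div: (x + 8) - 7 = -7.
Step 2. [(x + 8) - 7 = -7] 7 comes off first (add 7). So sub: x + 8 = 0.
Step 3. [x + 8 = 0] the outer +8 inverts by subtracting 8 ⇒ sub: x = -8.

Answer: x ∈ {-8}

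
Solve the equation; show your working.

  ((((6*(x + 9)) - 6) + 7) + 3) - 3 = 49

Step 1. [((((6*(x + 9)) - 6) + 7) + 3) - 3 = 49] 3 comes off first (add 3). So sub: (((6*(x + 9)) - 6) + 7) + 3 = 52.
Step 2. [(((6*(x + 9)) - 6) + 7) + 3 = 52] subtract 3: x sits inside (… + 3), so sub: ((6*(x + 9)) - 6) + 7 = 49.
Step 3. [((6*(x + 9)) - 6) + 7 = 49] the outer +7 inverts by subtracting 7, so sub: (6*(x + 9)) - 6 = 42.
Step 4. [(6*(x + 9)) - 6 = 42] the outer -6 inverts by adding 6, so sub: 6*(x + 9) = 48.
Step 5. [6*(x + 9) = 48] 6·(inner) — divide through by 6, so div: x + 9 = 8.
Step 6. [x + 9 = 8] the outer +9 inverts by subtracting 9, so sub: x = -1.

Answer: x ∈ {-1}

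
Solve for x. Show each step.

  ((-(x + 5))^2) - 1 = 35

Step 1. [((-(x + 5))^2) - 1 = 35] add 1: x sits inside (… - 1). So sub: (-(x + 5))^2 = 36.
Step 2. [(-(x + 5))^2 = 36] LHS squared, RHS 36 ≥ 0: apply √ (±), so sqrt: -(x + 5) = 6 or -6.
Step 3. [-(x + 5) = 6 or -6] leading − — multiply by −1, so neg: x + 5 = -6 or 6.
Step 4. [x + 5 = -6 or 6] 5 comes off first (subtract 5). So sub: x = -11 or 1.

Answer: x ∈ {-11, 1}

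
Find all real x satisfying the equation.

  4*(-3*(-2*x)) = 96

Step 1. [4*(-3*(-2*x)) = 96] 4 out front; divide by 4 ⇒ div: -3*(-2*x) = 24.
Step 2. [-3*(-2*x) = 24] LHS = -3·(…); ÷-3 both sides, so div: -2*x = -8.
Step 3. [-2*x = -8] divide by the outer -2 ⇒ div: x = 4.

Answer: x ∈ {4}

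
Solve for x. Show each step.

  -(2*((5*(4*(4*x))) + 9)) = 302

Step 1. [-(2*((5*(4*(4*x))) + 9)) = 302] leading − — multiply by −1, so neg: 2*((5*(4*(4*x))) + 9) = -302.
Step 2. [2*((5*(4*(4*x))) + 9) = -302] 2 out front; divide by 2 ⇒ div: (5*(4*(4*x))) + 9 = -151.
Step 3. [(5*(4*(4*x))) + 9 = -151] peel the +9: subtract 9 from each side ⇒ sub: 5*(4*(4*x)) = -160.
Step 4. [5*(4*(4*x)) = -160] LHS = 5·(…); ÷5 both sides. So div: 4*(4*x) = -32.
Step 5. [4*(4*x) = -32] leading coefficient 4: divide by 4. So div: 4*x = -8.
Step 6. [4*x = -8] 4 out front; divide by 4. So div: x = -2.

Answer: x ∈ {-2}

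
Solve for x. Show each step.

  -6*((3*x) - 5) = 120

Step 1. [-6*((3*x) - 5) = 120] LHS = -6·(…); ÷-6 both sides. So div: (3*x) - 5 = -20.
Step 2. [(3*x) - 5 = -20] 5 comes off first (add 5), so sub: 3*x = -15.
Step 3. [3*x = -15] divide by the outer 3. So div: x = -5.

Answer: x ∈ {-5}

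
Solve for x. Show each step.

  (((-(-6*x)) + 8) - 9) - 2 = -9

Step 1. [(((-(-6*x)) + 8) - 9) - 2 = -9] the outer -2 inverts by adding 2 ⇒ sub: ((-(-6*x)) + 8) - 9 = -7.
Step 2. [((-(-6*x)) + 8) - 9 = -7] -9 is outermost — add 9 both sides ⇒ sub: (-(-6*x)) + 8 = 2.
Step 3. [(-(-6*x)) + 8 = 2] +8 is outermost — subtract 8 both sides, so sub: -(-6*x) = -6.
Step 4. [-(-6*x) = -6] LHS negated; negate both sides, so neg: -6*x = 6.
Step 5. [-6*x = 6] leading coefficient -6: divide by -6, so div: x = -1.

Answer: x ∈ {-1}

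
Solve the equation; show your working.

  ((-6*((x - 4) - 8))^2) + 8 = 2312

Step 1. [((-6*((x - 4) - 8))^2) + 8 = 2312] 8 comes off first (subtract 8). So sub: (-6*((x - 4) - 8))^2 = 2304.
Step 2. [(-6*((x - 4) - 8))^2 = 2304] LHS squared, RHS 2304 ≥ 0: apply √ (±). So sqrt: -6*((x - 4) - 8) = 48 or -48.
Step 3. [-6*((x - 4) - 8) = 48 or -48] -6·(inner) — divide through by -6 ⇒ div: (x - 4) - 8 = -8 or 8.
Step 4. [(x - 4) - 8 = -8 or 8] 8 comes off first (add 8), so sub: x - 4 = 0 or 16.
Step 5. [x - 4 = 0 or 16] 4 comes off first (add 4). So sub: x = 4 or 20.

Answer: x ∈ {4, 20}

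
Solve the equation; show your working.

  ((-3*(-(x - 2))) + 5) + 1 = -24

Step 1. [((-3*(-(x - 2))) + 5) + 1 = -24] peel the +1: subtract 1 from each side ⇒ sub: (-3*(-(x - 2))) + 5 = -25.
Step 2. [(-3*(-(x - 2))) + 5 = -25] +5 is outermost — subtract 5 both sides ⇒ sub: -3*(-(x - 2)) = -30.
Step 3. [-3*(-(x - 2)) = -30] leading coefficient -3: divide by -3, so div: -(x - 2) = 10.
Step 4. [-(x - 2) = 10] flip signs both sides, so neg: x - 2 = -10.
Step 5. [x - 2 = -10] the outer -2 inverts by adding 2 ⇒ sub: x = -8.

Answer: x ∈ {-8}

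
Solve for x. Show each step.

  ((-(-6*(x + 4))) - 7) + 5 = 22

Step 1. [((-(-6*(x + 4))) - 7) + 5 = 22] +5 is outermost — subtract 5 both sides ⇒ sub: (-(-6*(x + 4))) - 7 = 17.
Step 2. [(-(-6*(x + 4))) - 7 = 17] 7 comes off first (add 7) ⇒ sub: -(-6*(x + 4)) = 24.
Step 3. [-(-6*(x + 4)) = 24] leading − — multiply by −1 ⇒ neg: -6*(x + 4) = -24.
Step 4. [-6*(x + 4) = -24] divide by the outer -6. So div: x + 4 = 4.
Step 5. [x + 4 = 4] 4 comes off first (subtract 4) ⇒ sub: x = 0.

Answer: x ∈ {0}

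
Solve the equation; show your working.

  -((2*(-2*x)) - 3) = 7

Step 1. [-((2*(-2*x)) - 3) = 7] leading − — multiply by −1, so neg: (2*(-2*x)) - 3 = -7.
Step 2. [(2*(-2*x)) - 3 = -7] -3 is outermost — add 3 both sides ⇒ sub: 2*(-2*x) = -4.
Step 3. [2*(-2*x) = -4] 2·(inner) — divide through by 2 ⇒ div: -2*x = -2.
Step 4. [-2*x = -2] divide by the outer -2. So div: x = 1.

Answer: x ∈ {1}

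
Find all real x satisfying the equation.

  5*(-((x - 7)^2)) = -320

Step 1. [5*(-((x - 7)^2)) = -320] 5 out front; divide by 5. So div: -((x - 7)^2) = -64.
Step 2. [-((x - 7)^2) = -64] flip signs both sides ⇒ neg: (x - 7)^2 = 64.
Step 3. [(x - 7)^2 = 64] LHS squared, RHS 64 ≥ 0: apply √ (±) ⇒ sqrt: x - 7 = 8 or -8.
Step 4. [x - 7 = 8 or -8] -7 is outermost — add 7 both sides. So sub: x = 15 or -1.

Answer: x ∈ {-1, 15}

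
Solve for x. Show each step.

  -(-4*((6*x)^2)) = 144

Step 1. [-(-4*((6*x)^2)) = 144] LHS negated; negate both sides ⇒ neg: -4*((6*x)^2) = -144.
Step 2. [-4*((6*x)^2) = -144] LHS = -4·(…); ÷-4 both sides ⇒ div: (6*x)^2 = 36.
Step 3. [(6*x)^2 = 36] √ both sides: 36 ≥ 0 gives two branches. So sqrt: 6*x = 6 or -6.
Step 4. [6*x = 6 or -6] LHS = 6·(…); ÷6 both sides ⇒ div: x = 1 or -1.

Answer: x ∈ {-1, 1}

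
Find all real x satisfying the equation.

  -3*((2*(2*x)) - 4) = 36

Step 1. [-3*((2*(2*x)) - 4) = 36] -3·(inner) — divide through by -3. So div: (2*(2*x)) - 4 = -12.
Step 2. [(2*(2*x)) - 4 = -12] 4 comes off first (add 4). So sub: 2*(2*x) = -8.
Step 3. [2*(2*x) = -8] leading coefficient 2: divide by 2. So div: 2*x = -4.
Step 4. [2*x = -4] 2 out front; divide by 2 ⇒ div: x = -2.

Answer: x ∈ {-2}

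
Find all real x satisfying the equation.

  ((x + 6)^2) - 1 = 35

Step 1. [((x + 6)^2) - 1 = 35] the outer -1 inverts by adding 1. So sub: (x + 6)^2 = 36.
Step 2. [(x + 6)^2 = 36] 36 ≥ 0, LHS is (·)² — take ±√. So sqrt: x + 6 = 6 or -6.
Step 3. [x + 6 = 6 or -6] the outer +6 inverts by subtracting 6 ⇒ sub: x = 0 or -12.

Answer: x ∈ {-12, 0}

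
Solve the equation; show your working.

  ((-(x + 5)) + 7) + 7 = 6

Step 1. [((-(x + 5)) + 7) + 7 = 6] 7 comes off first (subtract 7), so sub: (-(x + 5)) + 7 = -1.
Step 2. [(-(x + 5)) + 7 = -1] +7 is outermost — subtract 7 both sides, so sub: -(x + 5) = -8.
Step 3. [-(x + 5) = -8] flip signs both sides. So neg: x + 5 = 8.
Step 4. [x + 5 = 8] 5 comes off first (subtract 5). So sub: x = 3.

Answer: x ∈ {3}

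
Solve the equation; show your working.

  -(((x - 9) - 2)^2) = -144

Step 1. [-(((x - 9) - 2)^2) = -144] leading − — multiply by −1 ⇒ neg: ((x - 9) - 2)^2 = 144.
Step 2. [((x - 9) - 2)^2 = 144] √ both sides: 144 ≥ 0 gives two branches. So sqrt: (x - 9) - 2 = 12 or -12.
Step 3. [(x - 9) - 2 = 12 or -12] add 2: x sits inside (… - 2). So sub: x - 9 = 14 or -10.
Step 4. [x - 9 = 14 or -10] the outer -9 inverts by adding 9, so sub: x = 23 or -1.

Answer: x ∈ {-1, 23}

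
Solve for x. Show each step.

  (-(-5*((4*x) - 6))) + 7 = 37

Step 1. [(-(-5*((4*x) - 6))) + 7 = 37] 7 comes off first (subtract 7). So sub: -(-5*((4*x) - 6)) = 30.
Step 2. [-(-5*((4*x) - 6)) = 30] leading − — multiply by −1 ⇒ neg: -5*((4*x) - 6) = -30.
Step 3. [-5*((4*x) - 6) = -30] leading coefficient -5: divide by -5 ⇒ div: (4*x) - 6 = 6.
Step 4. [(4*x) - 6 = 6] the outer -6 inverts by adding 6, so sub: 4*x = 12.
Step 5. [4*x = 12] 4 out front; divide by 4 ⇒ div: x = 3.

Answer: x ∈ {3}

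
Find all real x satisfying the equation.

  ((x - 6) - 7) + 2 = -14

Step 1. [((x - 6) - 7) + 2 = -14] peel the +2: subtract 2 from each side, so sub: (x - 6) - 7 = -16.
Step 2. [(x - 6) - 7 = -16] the outer -7 inverts by adding 7. So sub: x - 6 = -9.
Step 3. [x - 6 = -9] the outer -6 inverts by adding 6 ⇒ sub: x = -3.

Answer: x ∈ {-3}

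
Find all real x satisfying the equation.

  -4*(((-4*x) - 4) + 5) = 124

Step 1. [-4*(((-4*x) - 4) + 5) = 124] -4·(inner) — divide through by -4, so div: ((-4*x) - 4) + 5 = -31.
Step 2. [((-4*x) - 4) + 5 = -31] +5 is outermost — subtract 5 both sides ⇒ sub: (-4*x) - 4 = -36.
Step 3. [(-4*x) - 4 = -36] -4 | LHS and -4 | -36: pull -4 out, so factor: x + 1 = 9.
Step 4. [x + 1 = 9] subtract 1: x sits inside (… + 1), so sub: x = 8.

Answer: x ∈ {8}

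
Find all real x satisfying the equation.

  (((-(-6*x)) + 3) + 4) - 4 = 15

Step 1. [(((-(-6*x)) + 3) + 4) - 4 = 15] peel the -4: add 4 from each side ⇒ sub: ((-(-6*x)) + 3) + 4 = 19.
Step 2. [((-(-6*x)) + 3) + 4 = 19] the outer +4 inverts by subtracting 4. So sub: (-(-6*x)) + 3 = 15.
Step 3. [(-(-6*x)) + 3 = 15] subtract 3: x sits inside (… + 3), so sub: -(-6*x) = 12.
Step 4. [-(-6*x) = 12] flip signs both sides. So neg: -6*x = -12.
Step 5. [-6*x = -12] leading coefficient -6: divide by -6, so div: x = 2.

Answer: x ∈ {2}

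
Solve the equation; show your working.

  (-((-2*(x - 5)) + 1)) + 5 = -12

Step 1. [(-((-2*(x - 5)) + 1)) + 5 = -12] the outer +5 inverts by subtracting 5, so sub: -((-2*(x - 5)) + 1) = -17.
Step 2. [-((-2*(x - 5)) + 1) = -17] leading − — multiply by −1. So neg: (-2*(x - 5)) + 1 = 17.
Step 3. [(-2*(x - 5)) + 1 = 17] subtract 1: x sits inside (… + 1), so sub: -2*(x - 5) = 16.
Step 4. [-2*(x - 5) = 16] divide by the outer -2 ⇒ div: x - 5 = -8.
Step 5. [x - 5 = -8] the outer -5 inverts by adding 5, so sub: x = -3.

Answer: x ∈ {-3}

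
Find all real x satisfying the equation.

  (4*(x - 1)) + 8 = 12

Step 1. [(4*(x - 1)) + 8 = 12] +8 is outermost — subtract 8 both sides. So sub: 4*(x - 1) = 4.
Step 2. [4*(x - 1) = 4] 4 out front; divide by 4 ⇒ div: x - 1 = 1.
Step 3. [x - 1 = 1] 1 comes off first (add 1). So sub: x = 2.

Answer: x ∈ {2}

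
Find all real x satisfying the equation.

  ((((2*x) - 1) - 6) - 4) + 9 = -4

Step 1. [((((2*x) - 1) - 6) - 4) + 9 = -4] 9 comes off first (subtract 9), so sub: (((2*x) - 1) - 6) - 4 = -13.
Step 2. [(((2*x) - 1) - 6) - 4 = -13] peel the -4: add 4 from each side ⇒ sub: ((2*x) - 1) - 6 = -9.
Step 3. [((2*x) - 1) - 6 = -9] add 6: x sits inside (… - 6). So sub: (2*x) - 1 = -3.
Step 4. [(2*x) - 1 = -3] the outer -1 inverts by adding 1, so sub: 2*x = -2.
Step 5. [2*x = -2] LHS = 2·(…); ÷2 both sides. So div: x = -1.

Answer: x ∈ {-1}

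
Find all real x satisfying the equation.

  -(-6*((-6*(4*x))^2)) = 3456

Step 1. [-(-6*((-6*(4*x))^2)) = 3456] LHS negated; negate both sides. So neg: -6*((-6*(4*x))^2) = -3456.
Step 2. [-6*((-6*(4*x))^2) = -3456] divide by the outer -6 ⇒ div: (-6*(4*x))^2 = 576.
Step 3. [(-6*(4*x))^2 = 576] LHS squared, RHS 576 ≥ 0: apply √ (±) ⇒ sqrt: -6*(4*x) = 24 or -24.
Step 4. [-6*(4*x) = 24 or -24] -6·(inner) — divide through by -6 ⇒ div: 4*x = -4 or 4.
Step 5. [4*x = -4 or 4] 4 out front; divide by 4, so div: x = -1 or 1.

Answer: x ∈ {-1, 1}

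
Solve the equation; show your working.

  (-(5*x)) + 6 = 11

Step 1. [(-(5*x)) + 6 = 11] 6 comes off first (subtract 6) ⇒ sub: -(5*x) = 5.
Step 2. [-(5*x) = 5] LHS negated; negate both sides. So neg: 5*x = -5.
Step 3. [5*x = -5] 5 out front; divide by 5. So div: x = -1.

Answer: x ∈ {-1}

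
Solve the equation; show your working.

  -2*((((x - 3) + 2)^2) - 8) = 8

Step 1. [-2*((((x - 3) + 2)^2) - 8) = 8] -2·(inner) — divide through by -2, so div: (((x - 3) + 2)^2) - 8 = -4.
Step 2. [(((x - 3) + 2)^2) - 8 = -4] add 8: x sits inside (… - 8) ⇒ sub: ((x - 3) + 2)^2 = 4.
Step 3. [((x - 3) + 2)^2 = 4] LHS squared, RHS 4 ≥ 0: apply √ (±), so sqrt: (x - 3) + 2 = 2 or -2.
Step 4. [(x - 3) + 2 = 2 or -2] 2 comes off first (subtract 2). So sub: x - 3 = 0 or -4.
Step 5. [x - 3 = 0 or -4] peel the -3: add 3 from each side. So sub: x = 3 or -1.

Answer: x ∈ {-1, 3}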